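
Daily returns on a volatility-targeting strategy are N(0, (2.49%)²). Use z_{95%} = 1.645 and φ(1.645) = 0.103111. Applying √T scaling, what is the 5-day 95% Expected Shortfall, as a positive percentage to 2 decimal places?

11.48%

σ_{5d} = 2.49% × √5 = 5.568%.
ES multiplier = φ(z)/(1−α) = 0.103111/0.05 = 2.062.
ES = 5.568% × 2.062 = 11.481%.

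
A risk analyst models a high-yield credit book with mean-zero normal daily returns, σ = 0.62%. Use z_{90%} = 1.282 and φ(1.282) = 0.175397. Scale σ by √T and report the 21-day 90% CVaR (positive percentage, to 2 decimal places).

σ_{21d} = 0.62% × √21 = 2.841%.
ES multiplier = φ(z)/(1−α) = 0.175397/0.1 = 1.754.
ES = 2.841% × 1.754 = 4.983%.

4.98%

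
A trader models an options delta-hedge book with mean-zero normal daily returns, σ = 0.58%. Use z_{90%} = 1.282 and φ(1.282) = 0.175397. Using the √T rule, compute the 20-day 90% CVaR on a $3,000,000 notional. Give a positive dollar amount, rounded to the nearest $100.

$136,500

σ_{20d} = 0.58% × √20 = 2.594%.
ES multiplier = φ(z)/(1−α) = 0.175397/0.1 = 1.754.
ES = 2.594% × 1.754 = 4.550%; on $3,000,000: $136,500.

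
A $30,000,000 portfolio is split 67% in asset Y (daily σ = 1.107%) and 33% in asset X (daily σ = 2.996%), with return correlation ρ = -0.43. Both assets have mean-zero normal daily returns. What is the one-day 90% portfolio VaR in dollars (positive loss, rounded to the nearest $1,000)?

σ_p² = 0.67²·1.107² + 0.33²·2.996² + 2·-0.43·0.67·0.33·1.107·2.996 = 0.8970 (%²).
σ_p = √0.8970 = 0.947%.
At 90%, z = 1.282.
VaR = 1.282 × 0.947% = 1.214%; on $30,000,000 that is $364,200.

$364,000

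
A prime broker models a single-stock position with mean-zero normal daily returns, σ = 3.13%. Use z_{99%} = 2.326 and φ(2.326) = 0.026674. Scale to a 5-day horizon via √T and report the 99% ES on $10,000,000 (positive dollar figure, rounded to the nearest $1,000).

σ_{5d} = 3.13% × √5 = 6.999%.
ES multiplier = φ(z)/(1−α) = 0.026674/0.01 = 2.667.
ES = 6.999% × 2.667 = 18.666%; on $10,000,000: $1,866,600.

$1,867,000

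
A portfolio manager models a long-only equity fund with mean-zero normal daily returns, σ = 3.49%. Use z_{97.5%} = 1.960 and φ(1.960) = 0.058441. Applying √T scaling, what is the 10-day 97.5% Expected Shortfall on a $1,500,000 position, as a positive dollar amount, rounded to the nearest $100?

$387,000

σ_{10d} = 3.49% × √10 = 11.036%.
ES multiplier = φ(z)/(1−α) = 0.058441/0.025 = 2.338.
ES = 11.036% × 2.338 = 25.802%; on $1,500,000: $387,030.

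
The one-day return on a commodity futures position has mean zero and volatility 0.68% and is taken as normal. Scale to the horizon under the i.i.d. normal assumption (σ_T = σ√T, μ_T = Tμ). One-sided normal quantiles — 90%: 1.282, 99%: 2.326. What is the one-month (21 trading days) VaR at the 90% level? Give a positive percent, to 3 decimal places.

σ_{21d} = 0.68% × √21 = 3.116%.
VaR = 1.282 × 3.116% = 3.995%.

3.995%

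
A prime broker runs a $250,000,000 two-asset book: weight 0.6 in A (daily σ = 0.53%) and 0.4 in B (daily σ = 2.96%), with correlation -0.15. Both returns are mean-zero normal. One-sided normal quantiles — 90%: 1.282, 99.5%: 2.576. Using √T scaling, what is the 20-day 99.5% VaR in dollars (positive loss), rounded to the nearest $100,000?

$34,000,000

σ_p = √(0.6²·0.53² + 0.4²·2.96² + 2·-0.15·0.6·0.4·0.53·2.96) = 1.179%.
σ_{20d} = 1.179% × √20 = 5.273%.
VaR = 2.576 × 5.273% = 13.583%; on $250,000,000 that is $33,957,500.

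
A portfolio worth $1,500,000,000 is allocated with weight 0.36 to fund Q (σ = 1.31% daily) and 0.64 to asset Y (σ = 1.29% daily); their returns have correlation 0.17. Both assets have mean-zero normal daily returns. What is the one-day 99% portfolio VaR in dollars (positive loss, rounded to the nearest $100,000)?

$35,500,000

σ_p² = 0.36²·1.31² + 0.64²·1.29² + 2·0.17·0.36·0.64·1.31·1.29 = 1.0364 (%²).
σ_p = √1.0364 = 1.018%.
At 99%, z = 2.326.
VaR = 2.326 × 1.018% = 2.368%; on $1,500,000,000 that is $35,520,000.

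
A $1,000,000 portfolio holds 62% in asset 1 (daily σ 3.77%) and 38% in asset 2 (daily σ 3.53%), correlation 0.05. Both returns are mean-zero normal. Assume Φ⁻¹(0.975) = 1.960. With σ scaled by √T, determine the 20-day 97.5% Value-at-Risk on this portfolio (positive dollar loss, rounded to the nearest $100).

σ_p = √(0.62²·3.77² + 0.38²·3.53² + 2·0.05·0.62·0.38·3.77·3.53) = 2.753%.
σ_{20d} = 2.753% × √20 = 12.312%.
VaR = 1.960 × 12.312% = 24.132%; on $1,000,000 that is $241,320.

$241,300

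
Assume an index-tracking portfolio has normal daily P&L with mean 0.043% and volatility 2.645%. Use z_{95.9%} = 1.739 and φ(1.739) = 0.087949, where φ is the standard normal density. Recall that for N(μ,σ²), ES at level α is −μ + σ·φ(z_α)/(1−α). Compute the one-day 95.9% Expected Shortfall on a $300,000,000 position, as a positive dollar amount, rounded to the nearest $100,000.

Tail multiplier: φ(z)/(1−α) = 0.087949 / 0.041 = 2.145.
ES = −(0.043%) + 2.645% × 2.145 = 5.631%.
On $300,000,000: 0.05631 × $300,000,000 = $16,893,000.

$16,900,000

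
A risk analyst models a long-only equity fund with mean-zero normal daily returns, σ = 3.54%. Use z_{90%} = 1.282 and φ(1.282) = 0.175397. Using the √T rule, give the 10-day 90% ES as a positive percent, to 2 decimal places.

σ_{10d} = 3.54% × √10 = 11.194%.
ES multiplier = φ(z)/(1−α) = 0.175397/0.1 = 1.754.
ES = 11.194% × 1.754 = 19.634%.

19.63%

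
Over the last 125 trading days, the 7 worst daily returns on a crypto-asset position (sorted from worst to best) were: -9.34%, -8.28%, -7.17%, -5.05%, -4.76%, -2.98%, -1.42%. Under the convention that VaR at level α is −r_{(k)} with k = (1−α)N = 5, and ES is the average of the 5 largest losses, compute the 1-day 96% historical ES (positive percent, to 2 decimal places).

The 5 worst returns sum to -34.60%.
ES = −(-34.60%) / 5 = 6.92%.

6.92%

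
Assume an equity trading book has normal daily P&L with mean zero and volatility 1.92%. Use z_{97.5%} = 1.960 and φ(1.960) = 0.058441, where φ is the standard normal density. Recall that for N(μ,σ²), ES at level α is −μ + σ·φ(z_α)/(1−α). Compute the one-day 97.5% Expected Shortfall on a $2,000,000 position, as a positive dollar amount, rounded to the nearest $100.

$89,800

Tail multiplier: φ(z)/(1−α) = 0.058441 / 0.025 = 2.338.
ES = 1.92% × 2.338 = 4.489%.
On $2,000,000: 0.04489 × $2,000,000 = $89,780.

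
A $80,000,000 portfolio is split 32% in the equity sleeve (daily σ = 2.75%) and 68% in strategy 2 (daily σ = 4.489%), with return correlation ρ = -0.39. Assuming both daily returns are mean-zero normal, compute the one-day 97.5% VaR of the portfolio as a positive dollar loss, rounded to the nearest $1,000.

$4,434,000

σ_p² = 0.32²·2.75² + 0.68²·4.489² + 2·-0.39·0.32·0.68·2.75·4.489 = 7.9970 (%²).
σ_p = √7.9970 = 2.828%.
At 97.5%, z = 1.960.
VaR = 1.960 × 2.828% = 5.543%; on $80,000,000 that is $4,434,400.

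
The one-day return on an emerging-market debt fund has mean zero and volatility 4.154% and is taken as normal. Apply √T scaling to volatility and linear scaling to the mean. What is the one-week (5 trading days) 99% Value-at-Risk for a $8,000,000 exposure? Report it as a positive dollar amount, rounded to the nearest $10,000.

At 99%, z = 2.326.
σ_{5d} = 4.154% × √5 = 9.289%.
VaR = 2.326 × 9.289% = 21.606%.
On $8,000,000: 0.21606 × $8,000,000 = $1,728,480.

$1,730,000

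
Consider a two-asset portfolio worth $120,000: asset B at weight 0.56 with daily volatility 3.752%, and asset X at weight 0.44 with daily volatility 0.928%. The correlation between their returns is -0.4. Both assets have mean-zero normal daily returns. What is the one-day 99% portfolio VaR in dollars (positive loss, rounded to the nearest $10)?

σ_p² = 0.56²·3.752² + 0.44²·0.928² + 2·-0.4·0.56·0.44·3.752·0.928 = 3.8951 (%²).
σ_p = √3.8951 = 1.974%.
At 99%, z = 2.326.
VaR = 2.326 × 1.974% = 4.592%; on $120,000 that is $5,510.

$5,510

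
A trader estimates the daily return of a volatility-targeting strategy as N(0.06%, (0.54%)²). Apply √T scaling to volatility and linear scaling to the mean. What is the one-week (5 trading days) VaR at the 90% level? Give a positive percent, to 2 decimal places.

1.25%

At 90%, z = 1.282.
σ_{5d} = 0.54% × √5 = 1.207%; μ_{5d} = 5 × 0.06% = 0.300%.
VaR = −(0.300%) + 1.282 × 1.207% = 1.247%.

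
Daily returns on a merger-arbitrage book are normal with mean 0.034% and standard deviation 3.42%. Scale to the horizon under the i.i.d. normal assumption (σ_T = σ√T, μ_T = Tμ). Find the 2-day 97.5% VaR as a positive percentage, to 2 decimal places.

9.41%

At 97.5%, z = 1.960.
σ_{2d} = 3.42% × √2 = 4.837%; μ_{2d} = 2 × 0.034% = 0.068%.
VaR = −(0.068%) + 1.960 × 4.837% = 9.413%.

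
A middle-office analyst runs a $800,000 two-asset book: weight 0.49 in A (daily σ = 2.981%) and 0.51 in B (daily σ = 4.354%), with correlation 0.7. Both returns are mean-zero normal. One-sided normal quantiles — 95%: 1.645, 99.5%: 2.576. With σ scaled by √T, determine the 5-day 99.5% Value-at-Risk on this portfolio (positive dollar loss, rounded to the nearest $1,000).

σ_p = √(0.49²·2.981² + 0.51²·4.354² + 2·0.7·0.49·0.51·2.981·4.354) = 3.407%.
σ_{5d} = 3.407% × √5 = 7.618%.
VaR = 2.576 × 7.618% = 19.624%; on $800,000 that is $156,992.

$157,000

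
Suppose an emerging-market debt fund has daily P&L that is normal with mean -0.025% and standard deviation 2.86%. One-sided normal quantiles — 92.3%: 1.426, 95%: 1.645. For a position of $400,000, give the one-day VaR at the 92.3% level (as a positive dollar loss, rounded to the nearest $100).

$16,400

VaR = −μ + z·σ = −(-0.025%) + 1.426 × 2.86% = 4.103%.
On $400,000: 0.04103 × $400,000 = $16,412.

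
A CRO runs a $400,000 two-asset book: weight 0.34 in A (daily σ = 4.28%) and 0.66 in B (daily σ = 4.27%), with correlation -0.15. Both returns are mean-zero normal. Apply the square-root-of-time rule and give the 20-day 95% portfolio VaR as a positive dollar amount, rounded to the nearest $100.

σ_p = √(0.34²·4.28² + 0.66²·4.27² + 2·-0.15·0.34·0.66·4.28·4.27) = 2.971%.
σ_{20d} = 2.971% × √20 = 13.287%.
z(95%) = 1.645.
VaR = 1.645 × 13.287% = 21.857%; on $400,000 that is $87,428.

$87,400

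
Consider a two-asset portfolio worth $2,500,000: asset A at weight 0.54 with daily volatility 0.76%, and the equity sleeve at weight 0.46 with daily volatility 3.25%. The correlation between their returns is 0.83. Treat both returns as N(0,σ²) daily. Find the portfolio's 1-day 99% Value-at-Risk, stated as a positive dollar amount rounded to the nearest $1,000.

$108,000

σ_p² = 0.54²·0.76² + 0.46²·3.25² + 2·0.83·0.54·0.46·0.76·3.25 = 3.4219 (%²).
σ_p = √3.4219 = 1.850%.
At 99%, z = 2.326.
VaR = 2.326 × 1.850% = 4.303%; on $2,500,000 that is $107,575.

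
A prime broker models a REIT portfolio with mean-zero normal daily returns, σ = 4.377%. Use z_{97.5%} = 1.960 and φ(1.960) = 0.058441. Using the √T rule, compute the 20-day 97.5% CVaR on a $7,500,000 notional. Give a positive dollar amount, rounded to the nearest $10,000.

$3,430,000

σ_{20d} = 4.377% × √20 = 19.575%.
ES multiplier = φ(z)/(1−α) = 0.058441/0.025 = 2.338.
ES = 19.575% × 2.338 = 45.766%; on $7,500,000: $3,432,450.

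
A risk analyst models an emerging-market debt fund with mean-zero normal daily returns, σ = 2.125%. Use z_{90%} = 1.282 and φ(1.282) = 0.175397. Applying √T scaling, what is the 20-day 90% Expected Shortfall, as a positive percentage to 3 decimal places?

σ_{20d} = 2.125% × √20 = 9.503%.
ES multiplier = φ(z)/(1−α) = 0.175397/0.1 = 1.754.
ES = 9.503% × 1.754 = 16.668%.

16.668%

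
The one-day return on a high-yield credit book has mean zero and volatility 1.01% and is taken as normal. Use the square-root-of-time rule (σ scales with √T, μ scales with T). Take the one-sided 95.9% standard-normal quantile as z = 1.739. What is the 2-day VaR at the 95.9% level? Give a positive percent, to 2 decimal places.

2.48%

σ_{2d} = 1.01% × √2 = 1.428%.
VaR = 1.739 × 1.428% = 2.483%.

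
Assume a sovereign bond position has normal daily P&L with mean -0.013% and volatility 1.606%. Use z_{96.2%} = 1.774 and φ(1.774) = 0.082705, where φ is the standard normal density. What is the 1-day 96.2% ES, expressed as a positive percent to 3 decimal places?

3.508%

Tail multiplier: φ(z)/(1−α) = 0.082705 / 0.038 = 2.176.
ES = −(-0.013%) + 1.606% × 2.176 = 3.508%.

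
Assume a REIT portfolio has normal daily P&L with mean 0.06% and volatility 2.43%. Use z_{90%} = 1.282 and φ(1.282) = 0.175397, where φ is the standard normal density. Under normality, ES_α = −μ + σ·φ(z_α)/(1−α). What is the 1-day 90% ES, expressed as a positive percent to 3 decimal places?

Tail multiplier: φ(z)/(1−α) = 0.175397 / 0.1 = 1.754.
ES = −(0.06%) + 2.43% × 1.754 = 4.202%.

4.202%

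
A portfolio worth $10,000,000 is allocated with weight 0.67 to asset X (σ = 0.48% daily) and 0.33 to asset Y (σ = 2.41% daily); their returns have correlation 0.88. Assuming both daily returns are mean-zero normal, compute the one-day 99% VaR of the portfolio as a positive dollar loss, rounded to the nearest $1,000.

$253,000

σ_p² = 0.67²·0.48² + 0.33²·2.41² + 2·0.88·0.67·0.33·0.48·2.41 = 1.1861 (%²).
σ_p = √1.1861 = 1.089%.
At 99%, z = 2.326.
VaR = 2.326 × 1.089% = 2.533%; on $10,000,000 that is $253,300.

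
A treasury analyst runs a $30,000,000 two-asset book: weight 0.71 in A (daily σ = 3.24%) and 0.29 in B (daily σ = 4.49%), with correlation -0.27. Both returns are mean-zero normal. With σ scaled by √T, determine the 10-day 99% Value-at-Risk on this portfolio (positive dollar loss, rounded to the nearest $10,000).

σ_p = √(0.71²·3.24² + 0.29²·4.49² + 2·-0.27·0.71·0.29·3.24·4.49) = 2.317%.
σ_{10d} = 2.317% × √10 = 7.327%.
z(99%) = 2.326.
VaR = 2.326 × 7.327% = 17.043%; on $30,000,000 that is $5,112,900.

$5,110,000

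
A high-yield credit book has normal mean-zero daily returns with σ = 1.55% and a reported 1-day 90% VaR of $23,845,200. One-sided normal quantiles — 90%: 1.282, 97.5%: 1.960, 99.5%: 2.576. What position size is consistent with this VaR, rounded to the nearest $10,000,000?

$1,200,000,000

VaR as a fraction of value: z·σ = 1.282 × 1.55% = 1.9871%.
Position = $23,845,200 / 0.019871 = $1,200,000,000.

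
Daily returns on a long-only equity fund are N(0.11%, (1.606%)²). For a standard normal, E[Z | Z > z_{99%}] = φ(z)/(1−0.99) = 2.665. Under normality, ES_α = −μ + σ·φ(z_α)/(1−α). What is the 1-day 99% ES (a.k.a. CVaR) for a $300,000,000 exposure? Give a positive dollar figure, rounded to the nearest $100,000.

$12,500,000

ES = −(0.11%) + 1.606% × 2.665 = 4.170%.
On $300,000,000: 0.04170 × $300,000,000 = $12,510,000.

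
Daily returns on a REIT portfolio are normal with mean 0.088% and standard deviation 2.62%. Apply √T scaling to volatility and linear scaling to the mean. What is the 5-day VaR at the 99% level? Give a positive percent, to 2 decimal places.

13.19%

At 99%, z = 2.326.
σ_{5d} = 2.62% × √5 = 5.858%; μ_{5d} = 5 × 0.088% = 0.440%.
VaR = −(0.440%) + 2.326 × 5.858% = 13.186%.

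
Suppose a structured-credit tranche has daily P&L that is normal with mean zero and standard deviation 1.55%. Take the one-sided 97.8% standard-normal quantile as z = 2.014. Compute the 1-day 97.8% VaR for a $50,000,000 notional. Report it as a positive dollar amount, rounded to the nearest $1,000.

VaR = z·σ = 2.014 × 1.55% = 3.122%.
On $50,000,000: 0.03122 × $50,000,000 = $1,561,000.

$1,561,000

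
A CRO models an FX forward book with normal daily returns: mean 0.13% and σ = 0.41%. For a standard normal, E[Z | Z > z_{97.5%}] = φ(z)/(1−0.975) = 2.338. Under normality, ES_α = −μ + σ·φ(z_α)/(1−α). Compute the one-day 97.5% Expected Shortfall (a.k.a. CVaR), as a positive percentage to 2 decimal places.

0.83%

ES = −(0.13%) + 0.41% × 2.338 = 0.829%.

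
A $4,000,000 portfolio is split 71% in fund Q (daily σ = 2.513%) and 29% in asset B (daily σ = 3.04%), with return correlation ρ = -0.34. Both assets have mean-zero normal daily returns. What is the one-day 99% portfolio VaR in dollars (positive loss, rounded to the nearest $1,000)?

$158,000

σ_p² = 0.71²·2.513² + 0.29²·3.04² + 2·-0.34·0.71·0.29·2.513·3.04 = 2.8911 (%²).
σ_p = √2.8911 = 1.700%.
At 99%, z = 2.326.
VaR = 2.326 × 1.700% = 3.954%; on $4,000,000 that is $158,160.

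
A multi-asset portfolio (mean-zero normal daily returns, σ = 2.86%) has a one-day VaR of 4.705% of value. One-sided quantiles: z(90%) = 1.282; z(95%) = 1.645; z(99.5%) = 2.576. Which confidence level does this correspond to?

95%

Implied z = VaR/σ = 4.705 / 2.86 = 1.645.
This matches z(95%) = 1.645.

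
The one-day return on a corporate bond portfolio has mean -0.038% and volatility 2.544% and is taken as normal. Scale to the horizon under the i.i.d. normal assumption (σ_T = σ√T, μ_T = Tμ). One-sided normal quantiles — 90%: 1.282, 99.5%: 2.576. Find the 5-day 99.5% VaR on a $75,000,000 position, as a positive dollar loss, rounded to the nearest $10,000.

σ_{5d} = 2.544% × √5 = 5.689%; μ_{5d} = 5 × -0.038% = -0.190%.
VaR = −(-0.190%) + 2.576 × 5.689% = 14.845%.
On $75,000,000: 0.14845 × $75,000,000 = $11,133,750.

$11,130,000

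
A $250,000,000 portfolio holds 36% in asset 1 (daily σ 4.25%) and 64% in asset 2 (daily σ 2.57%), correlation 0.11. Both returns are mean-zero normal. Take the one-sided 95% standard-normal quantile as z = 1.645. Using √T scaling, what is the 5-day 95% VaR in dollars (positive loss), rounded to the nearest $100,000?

σ_p = √(0.36²·4.25² + 0.64²·2.57² + 2·0.11·0.36·0.64·4.25·2.57) = 2.366%.
σ_{5d} = 2.366% × √5 = 5.291%.
VaR = 1.645 × 5.291% = 8.704%; on $250,000,000 that is $21,760,000.

$21,800,000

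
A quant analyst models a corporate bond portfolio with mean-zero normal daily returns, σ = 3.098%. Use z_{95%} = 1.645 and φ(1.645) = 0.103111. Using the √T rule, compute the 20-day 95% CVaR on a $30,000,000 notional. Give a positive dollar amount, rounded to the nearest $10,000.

σ_{20d} = 3.098% × √20 = 13.855%.
ES multiplier = φ(z)/(1−α) = 0.103111/0.05 = 2.062.
ES = 13.855% × 2.062 = 28.569%; on $30,000,000: $8,570,700.

$8,570,000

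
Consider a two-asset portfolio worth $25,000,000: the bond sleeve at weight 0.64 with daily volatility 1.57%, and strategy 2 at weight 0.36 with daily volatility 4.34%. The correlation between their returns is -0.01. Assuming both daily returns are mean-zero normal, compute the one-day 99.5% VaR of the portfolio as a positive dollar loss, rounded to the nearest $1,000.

$1,191,000

σ_p² = 0.64²·1.57² + 0.36²·4.34² + 2·-0.01·0.64·0.36·1.57·4.34 = 3.4193 (%²).
σ_p = √3.4193 = 1.849%.
At 99.5%, z = 2.576.
VaR = 2.576 × 1.849% = 4.763%; on $25,000,000 that is $1,190,750.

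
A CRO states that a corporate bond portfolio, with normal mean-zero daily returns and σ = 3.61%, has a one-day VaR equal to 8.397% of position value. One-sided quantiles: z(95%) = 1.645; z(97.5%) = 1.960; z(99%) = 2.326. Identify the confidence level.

Implied z = VaR/σ = 8.397 / 3.61 = 2.326.
This matches z(99%) = 2.326.

99%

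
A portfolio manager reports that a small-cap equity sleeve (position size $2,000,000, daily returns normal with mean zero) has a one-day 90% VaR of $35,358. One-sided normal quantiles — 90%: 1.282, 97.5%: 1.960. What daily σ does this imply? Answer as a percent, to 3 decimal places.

1.379%

VaR as a fraction: $35,358 / $2,000,000 = 1.768%.
σ = VaR / z = 1.768% / 1.282 = 1.379%.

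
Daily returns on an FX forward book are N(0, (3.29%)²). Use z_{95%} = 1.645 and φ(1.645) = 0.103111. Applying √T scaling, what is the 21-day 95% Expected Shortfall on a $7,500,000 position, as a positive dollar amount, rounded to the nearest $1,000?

σ_{21d} = 3.29% × √21 = 15.077%.
ES multiplier = φ(z)/(1−α) = 0.103111/0.05 = 2.062.
ES = 15.077% × 2.062 = 31.089%; on $7,500,000: $2,331,675.

$2,332,000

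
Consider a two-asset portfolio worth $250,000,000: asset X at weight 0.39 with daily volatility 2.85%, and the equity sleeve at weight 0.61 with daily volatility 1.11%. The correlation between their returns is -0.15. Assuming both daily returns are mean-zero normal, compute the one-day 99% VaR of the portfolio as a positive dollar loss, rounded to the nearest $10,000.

σ_p² = 0.39²·2.85² + 0.61²·1.11² + 2·-0.15·0.39·0.61·2.85·1.11 = 1.4681 (%²).
σ_p = √1.4681 = 1.212%.
At 99%, z = 2.326.
VaR = 2.326 × 1.212% = 2.819%; on $250,000,000 that is $7,047,500.

$7,050,000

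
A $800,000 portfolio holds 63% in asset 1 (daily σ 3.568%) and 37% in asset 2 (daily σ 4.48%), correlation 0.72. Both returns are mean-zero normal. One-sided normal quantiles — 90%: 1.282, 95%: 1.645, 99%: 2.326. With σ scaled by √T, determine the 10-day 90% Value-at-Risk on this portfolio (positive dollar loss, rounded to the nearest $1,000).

σ_p = √(0.63²·3.568² + 0.37²·4.48² + 2·0.72·0.63·0.37·3.568·4.48) = 3.628%.
σ_{10d} = 3.628% × √10 = 11.473%.
VaR = 1.282 × 11.473% = 14.708%; on $800,000 that is $117,664.

$118,000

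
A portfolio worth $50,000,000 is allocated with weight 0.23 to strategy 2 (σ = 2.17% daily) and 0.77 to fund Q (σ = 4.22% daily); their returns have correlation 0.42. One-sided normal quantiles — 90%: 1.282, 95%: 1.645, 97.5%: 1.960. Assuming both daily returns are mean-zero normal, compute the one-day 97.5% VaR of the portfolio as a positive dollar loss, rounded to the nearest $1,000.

σ_p² = 0.23²·2.17² + 0.77²·4.22² + 2·0.42·0.23·0.77·2.17·4.22 = 12.1700 (%²).
σ_p = √12.1700 = 3.489%.
VaR = 1.960 × 3.489% = 6.838%; on $50,000,000 that is $3,419,000.

$3,419,000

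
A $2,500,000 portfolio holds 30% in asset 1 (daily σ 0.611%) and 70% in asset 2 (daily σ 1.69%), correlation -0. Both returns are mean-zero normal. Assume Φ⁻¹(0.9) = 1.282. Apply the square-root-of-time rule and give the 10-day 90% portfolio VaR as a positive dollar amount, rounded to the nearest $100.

σ_p = √(0.3²·0.611² + 0.7²·1.69² + 2·-0·0.3·0.7·0.611·1.69) = 1.197%.
σ_{10d} = 1.197% × √10 = 3.785%.
VaR = 1.282 × 3.785% = 4.852%; on $2,500,000 that is $121,300.

$121,300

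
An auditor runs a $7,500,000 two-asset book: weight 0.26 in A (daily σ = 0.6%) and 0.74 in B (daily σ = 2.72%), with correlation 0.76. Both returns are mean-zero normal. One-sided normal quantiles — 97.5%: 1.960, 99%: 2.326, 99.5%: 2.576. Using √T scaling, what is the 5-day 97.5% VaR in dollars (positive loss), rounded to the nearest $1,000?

$701,000

σ_p = √(0.26²·0.6² + 0.74²·2.72² + 2·0.76·0.26·0.74·0.6·2.72) = 2.134%.
σ_{5d} = 2.134% × √5 = 4.772%.
VaR = 1.960 × 4.772% = 9.353%; on $7,500,000 that is $701,475.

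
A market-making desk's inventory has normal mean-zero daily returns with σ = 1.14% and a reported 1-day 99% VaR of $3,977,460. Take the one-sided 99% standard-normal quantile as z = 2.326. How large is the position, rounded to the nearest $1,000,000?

$150,000,000

VaR as a fraction of value: z·σ = 2.326 × 1.14% = 2.65164%.
Position = $3,977,460 / 0.0265164 = $150,000,000.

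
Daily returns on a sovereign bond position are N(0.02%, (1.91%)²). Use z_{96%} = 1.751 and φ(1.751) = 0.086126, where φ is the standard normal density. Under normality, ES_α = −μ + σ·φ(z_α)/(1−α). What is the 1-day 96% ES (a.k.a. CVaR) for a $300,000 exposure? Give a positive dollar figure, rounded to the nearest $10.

Tail multiplier: φ(z)/(1−α) = 0.086126 / 0.04 = 2.153.
ES = −(0.02%) + 1.91% × 2.153 = 4.092%.
On $300,000: 0.04092 × $300,000 = $12,276.

$12,280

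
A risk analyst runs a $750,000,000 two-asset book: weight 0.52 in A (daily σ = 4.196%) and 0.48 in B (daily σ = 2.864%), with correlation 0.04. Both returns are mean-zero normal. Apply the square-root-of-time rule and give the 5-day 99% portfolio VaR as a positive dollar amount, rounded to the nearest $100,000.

$102,400,000

σ_p = √(0.52²·4.196² + 0.48²·2.864² + 2·0.04·0.52·0.48·4.196·2.864) = 2.625%.
σ_{5d} = 2.625% × √5 = 5.870%.
z(99%) = 2.326.
VaR = 2.326 × 5.870% = 13.654%; on $750,000,000 that is $102,405,000.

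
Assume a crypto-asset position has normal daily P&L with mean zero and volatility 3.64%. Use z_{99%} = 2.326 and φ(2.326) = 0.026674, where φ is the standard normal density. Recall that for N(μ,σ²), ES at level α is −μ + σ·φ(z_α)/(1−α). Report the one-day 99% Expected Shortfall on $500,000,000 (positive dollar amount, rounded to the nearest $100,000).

$48,500,000

Tail multiplier: φ(z)/(1−α) = 0.026674 / 0.01 = 2.667.
ES = 3.64% × 2.667 = 9.708%.
On $500,000,000: 0.09708 × $500,000,000 = $48,540,000.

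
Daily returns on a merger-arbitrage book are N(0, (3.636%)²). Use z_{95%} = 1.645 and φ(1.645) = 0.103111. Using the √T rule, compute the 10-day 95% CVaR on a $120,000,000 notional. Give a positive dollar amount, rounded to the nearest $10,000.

$28,450,000

σ_{10d} = 3.636% × √10 = 11.498%.
ES multiplier = φ(z)/(1−α) = 0.103111/0.05 = 2.062.
ES = 11.498% × 2.062 = 23.709%; on $120,000,000: $28,450,800.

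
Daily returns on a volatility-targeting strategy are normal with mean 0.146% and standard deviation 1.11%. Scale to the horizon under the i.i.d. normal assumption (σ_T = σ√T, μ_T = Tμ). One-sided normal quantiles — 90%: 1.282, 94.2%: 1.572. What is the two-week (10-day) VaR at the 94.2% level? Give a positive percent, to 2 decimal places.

4.06%

σ_{10d} = 1.11% × √10 = 3.510%; μ_{10d} = 10 × 0.146% = 1.460%.
VaR = −(1.460%) + 1.572 × 3.510% = 4.058%.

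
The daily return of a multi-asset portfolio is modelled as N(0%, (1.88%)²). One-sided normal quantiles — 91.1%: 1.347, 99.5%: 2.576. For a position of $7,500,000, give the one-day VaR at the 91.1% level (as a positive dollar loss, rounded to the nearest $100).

$189,900

VaR = z·σ = 1.347 × 1.88% = 2.532%.
On $7,500,000: 0.02532 × $7,500,000 = $189,900.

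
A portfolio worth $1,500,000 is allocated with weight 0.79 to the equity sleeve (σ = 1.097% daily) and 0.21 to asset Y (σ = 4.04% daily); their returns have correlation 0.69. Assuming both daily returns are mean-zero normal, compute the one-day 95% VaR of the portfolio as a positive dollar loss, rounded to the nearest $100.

σ_p² = 0.79²·1.097² + 0.21²·4.04² + 2·0.69·0.79·0.21·1.097·4.04 = 2.4855 (%²).
σ_p = √2.4855 = 1.577%.
At 95%, z = 1.645.
VaR = 1.645 × 1.577% = 2.594%; on $1,500,000 that is $38,910.

$38,900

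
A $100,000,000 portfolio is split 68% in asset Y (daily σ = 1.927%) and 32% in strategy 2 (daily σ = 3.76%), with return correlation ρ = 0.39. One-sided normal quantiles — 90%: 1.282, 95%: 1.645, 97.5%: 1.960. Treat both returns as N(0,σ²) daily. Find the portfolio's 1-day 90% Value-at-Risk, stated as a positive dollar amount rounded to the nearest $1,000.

σ_p² = 0.68²·1.927² + 0.32²·3.76² + 2·0.39·0.68·0.32·1.927·3.76 = 4.3945 (%²).
σ_p = √4.3945 = 2.096%.
VaR = 1.282 × 2.096% = 2.687%; on $100,000,000 that is $2,687,000.

$2,687,000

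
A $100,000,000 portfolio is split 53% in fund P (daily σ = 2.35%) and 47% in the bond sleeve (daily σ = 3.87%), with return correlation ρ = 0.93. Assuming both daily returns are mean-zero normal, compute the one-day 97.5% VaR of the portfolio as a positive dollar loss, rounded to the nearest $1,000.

σ_p² = 0.53²·2.35² + 0.47²·3.87² + 2·0.93·0.53·0.47·2.35·3.87 = 9.0734 (%²).
σ_p = √9.0734 = 3.012%.
At 97.5%, z = 1.960.
VaR = 1.960 × 3.012% = 5.904%; on $100,000,000 that is $5,904,000.

$5,904,000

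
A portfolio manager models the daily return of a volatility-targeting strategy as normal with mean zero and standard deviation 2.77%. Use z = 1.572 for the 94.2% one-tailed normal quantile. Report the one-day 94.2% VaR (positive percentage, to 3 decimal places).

VaR = z·σ = 1.572 × 2.77% = 4.354%.

4.354%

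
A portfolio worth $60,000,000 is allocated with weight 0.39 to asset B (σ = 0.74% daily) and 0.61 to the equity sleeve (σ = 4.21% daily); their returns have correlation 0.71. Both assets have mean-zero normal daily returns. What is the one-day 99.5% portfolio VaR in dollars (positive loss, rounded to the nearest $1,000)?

σ_p² = 0.39²·0.74² + 0.61²·4.21² + 2·0.71·0.39·0.61·0.74·4.21 = 7.7309 (%²).
σ_p = √7.7309 = 2.780%.
At 99.5%, z = 2.576.
VaR = 2.576 × 2.780% = 7.161%; on $60,000,000 that is $4,296,600.

$4,297,000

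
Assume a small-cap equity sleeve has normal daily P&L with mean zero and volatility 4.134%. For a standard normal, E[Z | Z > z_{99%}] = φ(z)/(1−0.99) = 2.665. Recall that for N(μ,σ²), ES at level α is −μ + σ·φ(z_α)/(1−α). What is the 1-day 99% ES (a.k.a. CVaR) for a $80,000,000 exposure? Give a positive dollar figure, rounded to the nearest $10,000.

$8,810,000

ES = 4.134% × 2.665 = 11.017%.
On $80,000,000: 0.11017 × $80,000,000 = $8,813,600.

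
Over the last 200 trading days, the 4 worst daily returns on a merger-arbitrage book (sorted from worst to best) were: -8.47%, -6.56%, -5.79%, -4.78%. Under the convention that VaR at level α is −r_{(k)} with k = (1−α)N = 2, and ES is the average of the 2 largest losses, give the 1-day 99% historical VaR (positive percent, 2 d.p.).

k = 2; the 2nd lowest return is -6.56%, so VaR = 6.56%.

6.56%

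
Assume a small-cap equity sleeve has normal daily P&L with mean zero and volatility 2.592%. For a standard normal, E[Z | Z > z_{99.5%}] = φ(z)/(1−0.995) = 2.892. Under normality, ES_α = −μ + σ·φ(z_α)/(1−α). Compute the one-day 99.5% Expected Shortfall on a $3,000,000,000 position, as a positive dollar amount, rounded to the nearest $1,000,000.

$225,000,000

ES = 2.592% × 2.892 = 7.496%.
On $3,000,000,000: 0.07496 × $3,000,000,000 = $224,880,000.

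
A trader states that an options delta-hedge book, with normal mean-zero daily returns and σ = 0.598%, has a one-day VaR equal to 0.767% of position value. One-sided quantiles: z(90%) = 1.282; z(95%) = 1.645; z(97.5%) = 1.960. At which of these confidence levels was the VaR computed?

90%

Implied z = VaR/σ = 0.767 / 0.598 = 1.283.
This matches z(90%) = 1.282.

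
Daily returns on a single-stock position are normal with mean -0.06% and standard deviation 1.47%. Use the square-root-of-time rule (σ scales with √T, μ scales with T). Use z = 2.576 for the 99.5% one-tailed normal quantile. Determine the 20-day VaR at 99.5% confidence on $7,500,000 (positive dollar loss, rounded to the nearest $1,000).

σ_{20d} = 1.47% × √20 = 6.574%; μ_{20d} = 20 × -0.06% = -1.200%.
VaR = −(-1.200%) + 2.576 × 6.574% = 18.135%.
On $7,500,000: 0.18135 × $7,500,000 = $1,360,125.

$1,360,000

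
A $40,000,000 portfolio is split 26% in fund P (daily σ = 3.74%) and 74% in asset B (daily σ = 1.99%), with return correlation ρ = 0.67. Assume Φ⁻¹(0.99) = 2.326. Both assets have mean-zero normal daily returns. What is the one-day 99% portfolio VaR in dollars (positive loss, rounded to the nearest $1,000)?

$2,087,000

σ_p² = 0.26²·3.74² + 0.74²·1.99² + 2·0.67·0.26·0.74·3.74·1.99 = 5.0329 (%²).
σ_p = √5.0329 = 2.243%.
VaR = 2.326 × 2.243% = 5.217%; on $40,000,000 that is $2,086,800.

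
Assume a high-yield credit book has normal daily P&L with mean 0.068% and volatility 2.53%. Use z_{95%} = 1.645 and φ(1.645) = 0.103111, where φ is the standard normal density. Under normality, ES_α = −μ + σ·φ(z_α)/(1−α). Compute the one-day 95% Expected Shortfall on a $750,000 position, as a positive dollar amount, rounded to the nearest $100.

Tail multiplier: φ(z)/(1−α) = 0.103111 / 0.05 = 2.062.
ES = −(0.068%) + 2.53% × 2.062 = 5.149%.
On $750,000: 0.05149 × $750,000 = $38,618.

$38,600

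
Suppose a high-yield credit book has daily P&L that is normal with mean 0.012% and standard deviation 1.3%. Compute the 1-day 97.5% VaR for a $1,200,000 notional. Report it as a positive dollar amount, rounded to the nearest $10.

$30,430

At 97.5% one-sided, z = 1.960.
VaR = −μ + z·σ = −(0.012%) + 1.960 × 1.3% = 2.536%.
On $1,200,000: 0.02536 × $1,200,000 = $30,432.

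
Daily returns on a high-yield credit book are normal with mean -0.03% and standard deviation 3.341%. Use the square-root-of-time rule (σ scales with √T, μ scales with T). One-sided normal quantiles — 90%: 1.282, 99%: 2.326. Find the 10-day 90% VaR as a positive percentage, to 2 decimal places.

σ_{10d} = 3.341% × √10 = 10.565%; μ_{10d} = 10 × -0.03% = -0.300%.
VaR = −(-0.300%) + 1.282 × 10.565% = 13.844%.

13.84%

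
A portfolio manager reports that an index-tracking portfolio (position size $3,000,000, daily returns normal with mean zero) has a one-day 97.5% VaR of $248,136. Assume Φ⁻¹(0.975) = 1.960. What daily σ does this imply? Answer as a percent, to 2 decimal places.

VaR as a fraction: $248,136 / $3,000,000 = 8.271%.
σ = VaR / z = 8.271% / 1.960 = 4.220%.

4.22%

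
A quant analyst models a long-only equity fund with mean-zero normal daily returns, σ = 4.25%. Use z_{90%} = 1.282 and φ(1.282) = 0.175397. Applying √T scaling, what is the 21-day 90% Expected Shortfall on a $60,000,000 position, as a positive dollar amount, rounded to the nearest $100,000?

$20,500,000

σ_{21d} = 4.25% × √21 = 19.476%.
ES multiplier = φ(z)/(1−α) = 0.175397/0.1 = 1.754.
ES = 19.476% × 1.754 = 34.161%; on $60,000,000: $20,496,600.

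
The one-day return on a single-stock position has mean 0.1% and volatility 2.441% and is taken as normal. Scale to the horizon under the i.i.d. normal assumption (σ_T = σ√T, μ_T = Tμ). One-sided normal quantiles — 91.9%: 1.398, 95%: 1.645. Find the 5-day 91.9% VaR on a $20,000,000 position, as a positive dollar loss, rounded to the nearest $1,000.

$1,426,000

σ_{5d} = 2.441% × √5 = 5.458%; μ_{5d} = 5 × 0.1% = 0.500%.
VaR = −(0.500%) + 1.398 × 5.458% = 7.130%.
On $20,000,000: 0.07130 × $20,000,000 = $1,426,000.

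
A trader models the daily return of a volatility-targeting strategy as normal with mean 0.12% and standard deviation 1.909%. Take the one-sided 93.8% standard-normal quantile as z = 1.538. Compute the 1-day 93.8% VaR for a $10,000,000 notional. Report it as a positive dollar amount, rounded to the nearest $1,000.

$282,000

VaR = −μ + z·σ = −(0.12%) + 1.538 × 1.909% = 2.816%.
On $10,000,000: 0.02816 × $10,000,000 = $281,600.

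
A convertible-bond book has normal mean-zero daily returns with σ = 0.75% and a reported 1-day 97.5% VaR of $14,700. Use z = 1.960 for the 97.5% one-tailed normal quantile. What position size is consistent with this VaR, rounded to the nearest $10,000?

$1,000,000

VaR as a fraction of value: z·σ = 1.960 × 0.75% = 1.47%.
Position = $14,700 / 0.0147 = $1,000,000.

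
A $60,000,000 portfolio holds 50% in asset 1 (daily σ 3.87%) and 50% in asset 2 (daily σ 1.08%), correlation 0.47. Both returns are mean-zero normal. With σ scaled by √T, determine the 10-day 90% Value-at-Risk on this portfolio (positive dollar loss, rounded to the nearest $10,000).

$5,450,000

σ_p = √(0.5²·3.87² + 0.5²·1.08² + 2·0.47·0.5·0.5·3.87·1.08) = 2.240%.
σ_{10d} = 2.240% × √10 = 7.084%.
z(90%) = 1.282.
VaR = 1.282 × 7.084% = 9.082%; on $60,000,000 that is $5,449,200.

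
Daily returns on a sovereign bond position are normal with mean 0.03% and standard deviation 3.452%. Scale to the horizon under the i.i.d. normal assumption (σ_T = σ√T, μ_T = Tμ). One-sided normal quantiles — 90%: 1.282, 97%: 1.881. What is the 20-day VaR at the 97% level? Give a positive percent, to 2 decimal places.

28.44%

σ_{20d} = 3.452% × √20 = 15.438%; μ_{20d} = 20 × 0.03% = 0.600%.
VaR = −(0.600%) + 1.881 × 15.438% = 28.439%.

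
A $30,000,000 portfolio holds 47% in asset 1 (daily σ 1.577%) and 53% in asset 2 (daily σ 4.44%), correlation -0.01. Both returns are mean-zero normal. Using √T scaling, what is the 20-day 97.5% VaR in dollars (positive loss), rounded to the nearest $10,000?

$6,470,000

σ_p = √(0.47²·1.577² + 0.53²·4.44² + 2·-0.01·0.47·0.53·1.577·4.44) = 2.460%.
σ_{20d} = 2.460% × √20 = 11.001%.
z(97.5%) = 1.960.
VaR = 1.960 × 11.001% = 21.562%; on $30,000,000 that is $6,468,600.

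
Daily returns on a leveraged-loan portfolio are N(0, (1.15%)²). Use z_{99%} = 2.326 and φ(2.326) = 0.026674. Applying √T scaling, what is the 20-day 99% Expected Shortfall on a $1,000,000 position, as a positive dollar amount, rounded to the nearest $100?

$137,200

σ_{20d} = 1.15% × √20 = 5.143%.
ES multiplier = φ(z)/(1−α) = 0.026674/0.01 = 2.667.
ES = 5.143% × 2.667 = 13.716%; on $1,000,000: $137,160.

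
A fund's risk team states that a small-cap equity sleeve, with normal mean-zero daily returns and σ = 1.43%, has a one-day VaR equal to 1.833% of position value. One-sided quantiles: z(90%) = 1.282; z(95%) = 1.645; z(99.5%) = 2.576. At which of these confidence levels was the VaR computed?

Implied z = VaR/σ = 1.833 / 1.43 = 1.282.
This matches z(90%) = 1.282.

90%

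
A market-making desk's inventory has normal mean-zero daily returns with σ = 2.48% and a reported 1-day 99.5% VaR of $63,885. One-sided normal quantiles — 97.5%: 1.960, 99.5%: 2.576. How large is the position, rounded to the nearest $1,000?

$1,000,000

VaR as a fraction of value: z·σ = 2.576 × 2.48% = 6.38848%.
Position = $63,885 / 0.0638848 = $1,000,003.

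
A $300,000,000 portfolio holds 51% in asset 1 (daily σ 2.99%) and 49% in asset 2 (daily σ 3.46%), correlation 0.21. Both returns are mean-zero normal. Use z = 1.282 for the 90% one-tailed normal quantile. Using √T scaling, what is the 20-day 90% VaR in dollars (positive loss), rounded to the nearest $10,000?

$43,120,000

σ_p = √(0.51²·2.99² + 0.49²·3.46² + 2·0.21·0.51·0.49·2.99·3.46) = 2.507%.
σ_{20d} = 2.507% × √20 = 11.212%.
VaR = 1.282 × 11.212% = 14.374%; on $300,000,000 that is $43,122,000.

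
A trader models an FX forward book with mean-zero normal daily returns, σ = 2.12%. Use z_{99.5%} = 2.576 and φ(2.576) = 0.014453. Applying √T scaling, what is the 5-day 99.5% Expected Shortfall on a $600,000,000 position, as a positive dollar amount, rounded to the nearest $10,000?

σ_{5d} = 2.12% × √5 = 4.740%.
ES multiplier = φ(z)/(1−α) = 0.014453/0.005 = 2.891.
ES = 4.740% × 2.891 = 13.703%; on $600,000,000: $82,218,000.

$82,220,000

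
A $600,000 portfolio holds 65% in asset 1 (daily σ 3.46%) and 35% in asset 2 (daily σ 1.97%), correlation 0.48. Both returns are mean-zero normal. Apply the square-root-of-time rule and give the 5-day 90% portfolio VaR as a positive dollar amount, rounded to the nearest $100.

σ_p = √(0.65²·3.46² + 0.35²·1.97² + 2·0.48·0.65·0.35·3.46·1.97) = 2.650%.
σ_{5d} = 2.650% × √5 = 5.926%.
z(90%) = 1.282.
VaR = 1.282 × 5.926% = 7.597%; on $600,000 that is $45,582.

$45,600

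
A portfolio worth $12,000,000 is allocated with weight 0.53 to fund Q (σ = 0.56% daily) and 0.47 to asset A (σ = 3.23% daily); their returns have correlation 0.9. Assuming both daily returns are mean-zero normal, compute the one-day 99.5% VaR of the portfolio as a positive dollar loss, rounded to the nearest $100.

σ_p² = 0.53²·0.56² + 0.47²·3.23² + 2·0.9·0.53·0.47·0.56·3.23 = 3.2037 (%²).
σ_p = √3.2037 = 1.790%.
At 99.5%, z = 2.576.
VaR = 2.576 × 1.790% = 4.611%; on $12,000,000 that is $553,320.

$553,300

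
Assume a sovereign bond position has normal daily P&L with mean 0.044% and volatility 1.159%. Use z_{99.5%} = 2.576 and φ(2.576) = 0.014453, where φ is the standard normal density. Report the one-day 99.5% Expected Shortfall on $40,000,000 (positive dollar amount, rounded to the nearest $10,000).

Tail multiplier: φ(z)/(1−α) = 0.014453 / 0.005 = 2.891.
ES = −(0.044%) + 1.159% × 2.891 = 3.307%.
On $40,000,000: 0.03307 × $40,000,000 = $1,322,800.

$1,320,000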